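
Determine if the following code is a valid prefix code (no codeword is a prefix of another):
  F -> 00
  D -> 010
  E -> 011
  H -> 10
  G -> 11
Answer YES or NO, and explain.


Checking each pair (does one codeword prefix another?):
  F='00' vs D='010': no prefix
  F='00' vs E='011': no prefix
  F='00' vs H='10': no prefix
  F='00' vs G='11': no prefix
  D='010' vs F='00': no prefix
  D='010' vs E='011': no prefix
  D='010' vs H='10': no prefix
  D='010' vs G='11': no prefix
  E='011' vs F='00': no prefix
  E='011' vs D='010': no prefix
  E='011' vs H='10': no prefix
  E='011' vs G='11': no prefix
  H='10' vs F='00': no prefix
  H='10' vs D='010': no prefix
  H='10' vs E='011': no prefix
  H='10' vs G='11': no prefix
  G='11' vs F='00': no prefix
  G='11' vs D='010': no prefix
  G='11' vs E='011': no prefix
  G='11' vs H='10': no prefix
No violation found over all pairs.

YES -- this is a valid prefix code. No codeword is a prefix of any other codeword.


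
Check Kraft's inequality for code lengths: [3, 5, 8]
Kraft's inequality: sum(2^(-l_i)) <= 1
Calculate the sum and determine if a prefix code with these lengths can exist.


Sum = 2^(-3) + 2^(-5) + 2^(-8)
    = 0.125 + 0.03125 + 0.00390625
    = 41/256 = 0.16015625
Since 0.16015625 <= 1, Kraft's inequality IS satisfied.
A prefix code with these lengths CAN exist.

Kraft sum = 0.16015625. Satisfied.


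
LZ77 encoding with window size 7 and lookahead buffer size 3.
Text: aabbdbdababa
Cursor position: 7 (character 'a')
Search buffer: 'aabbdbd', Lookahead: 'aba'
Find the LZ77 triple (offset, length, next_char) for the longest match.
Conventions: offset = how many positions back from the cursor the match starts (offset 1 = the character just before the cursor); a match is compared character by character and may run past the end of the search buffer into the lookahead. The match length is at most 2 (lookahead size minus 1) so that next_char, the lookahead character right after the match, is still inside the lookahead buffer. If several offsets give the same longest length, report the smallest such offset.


Try each offset into the search buffer:
  offset=1 (pos 6, char 'd'): match length 0
  offset=2 (pos 5, char 'b'): match length 0
  offset=3 (pos 4, char 'd'): match length 0
  offset=4 (pos 3, char 'b'): match length 0
  offset=5 (pos 2, char 'b'): match length 0
  offset=6 (pos 1, char 'a'): match length 2
  offset=7 (pos 0, char 'a'): match length 1
Longest match has length 2 at offset 6.
next_char = character at position 7 + 2 = 9 -> 'a'

Best match: offset=6, length=2 (matching 'ab' starting at position 1)
LZ77 triple: (6, 2, 'a')


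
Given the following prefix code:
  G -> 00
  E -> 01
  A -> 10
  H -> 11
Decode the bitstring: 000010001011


Decoding step by step:
Bits 00 -> G
Bits 00 -> G
Bits 10 -> A
Bits 00 -> G
Bits 10 -> A
Bits 11 -> H


Decoded message: GGAGAH


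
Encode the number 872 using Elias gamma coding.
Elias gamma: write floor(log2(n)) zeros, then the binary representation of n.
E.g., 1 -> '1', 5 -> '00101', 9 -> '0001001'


num_bits = floor(log2(872)) + 1 = 10
leading_zeros = num_bits - 1 = 9
binary(872) = 1101101000

Elias gamma(872) = '000000000' + '1101101000' = 0000000001101101000 (19 bits)


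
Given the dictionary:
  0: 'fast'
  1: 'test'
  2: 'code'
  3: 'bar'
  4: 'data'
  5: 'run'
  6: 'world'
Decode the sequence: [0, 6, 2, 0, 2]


Look up each index in the dictionary:
  0 -> 'fast'
  6 -> 'world'
  2 -> 'code'
  0 -> 'fast'
  2 -> 'code'

Decoded: "fast world code fast code"


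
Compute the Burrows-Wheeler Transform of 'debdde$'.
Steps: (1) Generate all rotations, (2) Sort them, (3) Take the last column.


Rotations (sorted):
  0: $debdde -> last char: e
  1: bdde$de -> last char: e
  2: dde$deb -> last char: b
  3: de$debd -> last char: d
  4: debdde$ -> last char: $
  5: e$debdd -> last char: d
  6: ebdde$d -> last char: d


BWT = eebd$dd


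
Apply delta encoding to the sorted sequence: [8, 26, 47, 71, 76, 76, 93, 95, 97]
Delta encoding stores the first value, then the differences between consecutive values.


First value: 8
Deltas:
  26 - 8 = 18
  47 - 26 = 21
  71 - 47 = 24
  76 - 71 = 5
  76 - 76 = 0
  93 - 76 = 17
  95 - 93 = 2
  97 - 95 = 2


Delta encoded: [8, 18, 21, 24, 5, 0, 17, 2, 2]


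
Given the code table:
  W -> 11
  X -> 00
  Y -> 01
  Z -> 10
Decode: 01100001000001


Decoding:
01 -> Y
10 -> Z
00 -> X
01 -> Y
00 -> X
00 -> X
01 -> Y


Result: YZXYXXY


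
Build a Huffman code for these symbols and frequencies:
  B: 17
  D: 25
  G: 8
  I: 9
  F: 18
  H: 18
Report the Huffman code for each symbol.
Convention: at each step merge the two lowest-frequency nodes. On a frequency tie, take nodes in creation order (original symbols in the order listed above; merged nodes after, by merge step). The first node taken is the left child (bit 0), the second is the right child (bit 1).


Huffman tree construction:
Step 1: Merge G(8) + I(9) = 17
Step 2: Merge B(17) + (G+I)(17) = 34
Step 3: Merge F(18) + H(18) = 36
Step 4: Merge D(25) + (B+(G+I))(34) = 59
Step 5: Merge (F+H)(36) + (D+(B+(G+I)))(59) = 95
Read each symbol's code off the tree from the root (left child = 0, right child = 1).

Codes:
  B: 110 (length 3)
  D: 10 (length 2)
  G: 1110 (length 4)
  I: 1111 (length 4)
  F: 00 (length 2)
  H: 01 (length 2)
Average code length: 241/95 = 2.5368 bits/symbol


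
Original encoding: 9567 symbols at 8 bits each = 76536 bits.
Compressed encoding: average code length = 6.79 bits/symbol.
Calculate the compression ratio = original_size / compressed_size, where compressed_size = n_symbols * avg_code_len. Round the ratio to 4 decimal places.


original_size = n_symbols * orig_bits = 9567 * 8 = 76536 bits
compressed_size = n_symbols * avg_code_len = 9567 * 6.79 = 64959.93 bits
ratio = original_size / compressed_size = 76536 / 64959.93 = 1.1782

Compression ratio = 1.1782


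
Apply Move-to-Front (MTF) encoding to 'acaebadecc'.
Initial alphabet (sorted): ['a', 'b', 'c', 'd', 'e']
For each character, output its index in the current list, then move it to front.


MTF encoding:
'a': index 0 in ['a', 'b', 'c', 'd', 'e'] -> ['a', 'b', 'c', 'd', 'e']
'c': index 2 in ['a', 'b', 'c', 'd', 'e'] -> ['c', 'a', 'b', 'd', 'e']
'a': index 1 in ['c', 'a', 'b', 'd', 'e'] -> ['a', 'c', 'b', 'd', 'e']
'e': index 4 in ['a', 'c', 'b', 'd', 'e'] -> ['e', 'a', 'c', 'b', 'd']
'b': index 3 in ['e', 'a', 'c', 'b', 'd'] -> ['b', 'e', 'a', 'c', 'd']
'a': index 2 in ['b', 'e', 'a', 'c', 'd'] -> ['a', 'b', 'e', 'c', 'd']
'd': index 4 in ['a', 'b', 'e', 'c', 'd'] -> ['d', 'a', 'b', 'e', 'c']
'e': index 3 in ['d', 'a', 'b', 'e', 'c'] -> ['e', 'd', 'a', 'b', 'c']
'c': index 4 in ['e', 'd', 'a', 'b', 'c'] -> ['c', 'e', 'd', 'a', 'b']
'c': index 0 in ['c', 'e', 'd', 'a', 'b'] -> ['c', 'e', 'd', 'a', 'b']


Output: [0, 2, 1, 4, 3, 2, 4, 3, 4, 0]


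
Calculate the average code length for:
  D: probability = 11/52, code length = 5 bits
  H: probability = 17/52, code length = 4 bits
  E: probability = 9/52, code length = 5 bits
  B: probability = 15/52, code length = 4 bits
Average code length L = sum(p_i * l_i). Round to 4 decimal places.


Weighted contributions p_i * l_i:
  D: (11/52) * 5 = 55/52
  H: (17/52) * 4 = 68/52
  E: (9/52) * 5 = 45/52
  B: (15/52) * 4 = 60/52
Sum = (55 + 68 + 45 + 60)/52 = 228/52

L = 228/52 = 4.3846 bits/symbol


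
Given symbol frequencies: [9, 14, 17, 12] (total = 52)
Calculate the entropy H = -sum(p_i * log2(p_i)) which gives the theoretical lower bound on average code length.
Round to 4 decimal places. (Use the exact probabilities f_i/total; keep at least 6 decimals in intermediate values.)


Per-symbol terms -p_i * log2(p_i) with p_i = f_i/52:
  p = 9/52 = 0.173077: log2(p) = -2.530515, -p*log2(p) = 0.437974
  p = 14/52 = 0.269231: log2(p) = -1.893085, -p*log2(p) = 0.509677
  p = 17/52 = 0.326923: log2(p) = -1.612977, -p*log2(p) = 0.527319
  p = 12/52 = 0.230769: log2(p) = -2.115477, -p*log2(p) = 0.488187
H = 0.437974 + 0.509677 + 0.527319 + 0.488187 = 1.963157

H = 1.9632 bits/symbol


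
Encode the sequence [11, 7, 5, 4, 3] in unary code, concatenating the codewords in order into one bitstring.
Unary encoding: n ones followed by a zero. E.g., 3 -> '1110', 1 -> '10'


Encode each number as n ones followed by a terminating 0:
  11 -> 111111111110 (12 bits)
  7 -> 11111110 (8 bits)
  5 -> 111110 (6 bits)
  4 -> 11110 (5 bits)
  3 -> 1110 (4 bits)
Total length = 12 + 8 + 6 + 5 + 4 = 35 bits.

Unary([11, 7, 5, 4, 3]) = 11111111111011111110111110111101110 (35 bits)


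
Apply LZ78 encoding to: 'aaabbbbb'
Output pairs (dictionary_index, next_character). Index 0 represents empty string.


LZ78 encoding steps:
Dictionary: {0: ''}
Step 1: w='' (idx 0), next='a' -> output (0, 'a'), add 'a' as idx 1
Step 2: w='a' (idx 1), next='a' -> output (1, 'a'), add 'aa' as idx 2
Step 3: w='' (idx 0), next='b' -> output (0, 'b'), add 'b' as idx 3
Step 4: w='b' (idx 3), next='b' -> output (3, 'b'), add 'bb' as idx 4
Step 5: w='bb' (idx 4), end of input -> output (4, '')


Encoded: [(0, 'a'), (1, 'a'), (0, 'b'), (3, 'b'), (4, '')]


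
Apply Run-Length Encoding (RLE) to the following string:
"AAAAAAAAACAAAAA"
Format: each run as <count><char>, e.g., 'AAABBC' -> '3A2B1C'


Scanning runs left to right:
  i=0: run of 'A' x 9 -> '9A'
  i=9: run of 'C' x 1 -> '1C'
  i=10: run of 'A' x 5 -> '5A'

RLE = 9A1C5A


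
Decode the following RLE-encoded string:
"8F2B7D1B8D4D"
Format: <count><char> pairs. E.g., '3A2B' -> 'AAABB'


Expanding each <count><char> pair:
  8F -> 'FFFFFFFF'
  2B -> 'BB'
  7D -> 'DDDDDDD'
  1B -> 'B'
  8D -> 'DDDDDDDD'
  4D -> 'DDDD'

Decoded = FFFFFFFFBBDDDDDDDBDDDDDDDDDDDD


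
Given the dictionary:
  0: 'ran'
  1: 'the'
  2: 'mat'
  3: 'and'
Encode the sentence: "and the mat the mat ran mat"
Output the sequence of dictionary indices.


Look up each word in the dictionary:
  'and' -> 3
  'the' -> 1
  'mat' -> 2
  'the' -> 1
  'mat' -> 2
  'ran' -> 0
  'mat' -> 2

Encoded: [3, 1, 2, 1, 2, 0, 2]


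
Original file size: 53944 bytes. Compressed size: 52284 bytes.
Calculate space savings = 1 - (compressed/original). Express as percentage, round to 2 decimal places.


ratio = compressed/original = 52284/53944 = 0.969227
savings = 1 - ratio = 1 - 0.969227 = 0.030773
as a percentage: 0.030773 * 100 = 3.08%

Space savings = 1 - 52284/53944 = 3.08%


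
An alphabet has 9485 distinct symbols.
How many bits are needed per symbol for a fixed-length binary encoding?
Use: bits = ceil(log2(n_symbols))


log2(9485) = 13.2114
Bracket: 2^13 = 8192 < 9485 <= 2^14 = 16384
So ceil(log2(9485)) = 14

bits = ceil(log2(9485)) = ceil(13.2114) = 14 bits


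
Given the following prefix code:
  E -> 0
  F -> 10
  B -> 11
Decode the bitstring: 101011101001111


Decoding step by step:
Bits 10 -> F
Bits 10 -> F
Bits 11 -> B
Bits 10 -> F
Bits 10 -> F
Bits 0 -> E
Bits 11 -> B
Bits 11 -> B


Decoded message: FFBFFEBB


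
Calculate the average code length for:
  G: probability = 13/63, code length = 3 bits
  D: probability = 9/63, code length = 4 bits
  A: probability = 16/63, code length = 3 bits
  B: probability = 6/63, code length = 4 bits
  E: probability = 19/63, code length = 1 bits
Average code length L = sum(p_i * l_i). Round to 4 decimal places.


Weighted contributions p_i * l_i:
  G: (13/63) * 3 = 39/63
  D: (9/63) * 4 = 36/63
  A: (16/63) * 3 = 48/63
  B: (6/63) * 4 = 24/63
  E: (19/63) * 1 = 19/63
Sum = (39 + 36 + 48 + 24 + 19)/63 = 166/63

L = 166/63 = 2.6349 bits/symbol


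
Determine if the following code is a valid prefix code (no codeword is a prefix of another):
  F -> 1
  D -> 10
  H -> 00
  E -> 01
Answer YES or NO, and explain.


Checking each pair (does one codeword prefix another?):
  F='1' vs D='10': prefix -- VIOLATION

NO -- this is NOT a valid prefix code. F (1) is a prefix of D (10).


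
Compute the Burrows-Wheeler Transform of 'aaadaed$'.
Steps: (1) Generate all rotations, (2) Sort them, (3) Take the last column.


Rotations (sorted):
  0: $aaadaed -> last char: d
  1: aaadaed$ -> last char: $
  2: aadaed$a -> last char: a
  3: adaed$aa -> last char: a
  4: aed$aaad -> last char: d
  5: d$aaadae -> last char: e
  6: daed$aaa -> last char: a
  7: ed$aaada -> last char: a


BWT = d$aadeaa


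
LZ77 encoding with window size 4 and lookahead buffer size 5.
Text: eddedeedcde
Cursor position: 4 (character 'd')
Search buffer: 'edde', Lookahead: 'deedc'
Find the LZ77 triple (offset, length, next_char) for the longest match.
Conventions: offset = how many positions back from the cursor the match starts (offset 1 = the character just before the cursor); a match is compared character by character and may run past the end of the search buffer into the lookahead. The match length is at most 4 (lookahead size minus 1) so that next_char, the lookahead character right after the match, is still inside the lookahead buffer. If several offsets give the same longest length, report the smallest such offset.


Try each offset into the search buffer:
  offset=1 (pos 3, char 'e'): match length 0
  offset=2 (pos 2, char 'd'): match length 2
  offset=3 (pos 1, char 'd'): match length 1
  offset=4 (pos 0, char 'e'): match length 0
Longest match has length 2 at offset 2.
next_char = character at position 4 + 2 = 6 -> 'e'

Best match: offset=2, length=2 (matching 'de' starting at position 2)
LZ77 triple: (2, 2, 'e')


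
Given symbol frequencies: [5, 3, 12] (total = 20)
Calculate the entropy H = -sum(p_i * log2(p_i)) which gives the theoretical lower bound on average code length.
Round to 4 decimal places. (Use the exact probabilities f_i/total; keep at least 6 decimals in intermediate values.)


Per-symbol terms -p_i * log2(p_i) with p_i = f_i/20:
  p = 5/20 = 0.250000: log2(p) = -2.000000, -p*log2(p) = 0.500000
  p = 3/20 = 0.150000: log2(p) = -2.736966, -p*log2(p) = 0.410545
  p = 12/20 = 0.600000: log2(p) = -0.736966, -p*log2(p) = 0.442179
H = 0.500000 + 0.410545 + 0.442179 = 1.352724

H = 1.3527 bits/symbol


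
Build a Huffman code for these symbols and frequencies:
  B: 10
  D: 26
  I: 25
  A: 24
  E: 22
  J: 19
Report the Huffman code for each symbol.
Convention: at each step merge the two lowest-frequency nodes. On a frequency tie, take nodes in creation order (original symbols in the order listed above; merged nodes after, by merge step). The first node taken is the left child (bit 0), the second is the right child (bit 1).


Huffman tree construction:
Step 1: Merge B(10) + J(19) = 29
Step 2: Merge E(22) + A(24) = 46
Step 3: Merge I(25) + D(26) = 51
Step 4: Merge (B+J)(29) + (E+A)(46) = 75
Step 5: Merge (I+D)(51) + ((B+J)+(E+A))(75) = 126
Read each symbol's code off the tree from the root (left child = 0, right child = 1).

Codes:
  B: 100 (length 3)
  D: 01 (length 2)
  I: 00 (length 2)
  A: 111 (length 3)
  E: 110 (length 3)
  J: 101 (length 3)
Average code length: 327/126 = 2.5952 bits/symbol


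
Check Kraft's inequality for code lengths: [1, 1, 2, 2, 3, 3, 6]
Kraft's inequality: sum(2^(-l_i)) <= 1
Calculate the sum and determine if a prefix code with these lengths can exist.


Sum = 2^(-1) + 2^(-1) + 2^(-2) + 2^(-2) + 2^(-3) + 2^(-3) + 2^(-6)
    = 0.5 + 0.5 + 0.25 + 0.25 + 0.125 + 0.125 + 0.015625
    = 113/64 = 1.765625
Since 1.765625 > 1, Kraft's inequality is NOT satisfied.
A prefix code with these lengths CANNOT exist.

Kraft sum = 1.765625. Not satisfied.


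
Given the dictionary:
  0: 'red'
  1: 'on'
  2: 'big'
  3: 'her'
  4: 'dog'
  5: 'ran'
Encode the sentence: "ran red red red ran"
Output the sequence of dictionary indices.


Look up each word in the dictionary:
  'ran' -> 5
  'red' -> 0
  'red' -> 0
  'red' -> 0
  'ran' -> 5

Encoded: [5, 0, 0, 0, 5]


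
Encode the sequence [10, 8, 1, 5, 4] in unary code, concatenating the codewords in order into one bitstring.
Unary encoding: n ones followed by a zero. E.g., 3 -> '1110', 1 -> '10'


Encode each number as n ones followed by a terminating 0:
  10 -> 11111111110 (11 bits)
  8 -> 111111110 (9 bits)
  1 -> 10 (2 bits)
  5 -> 111110 (6 bits)
  4 -> 11110 (5 bits)
Total length = 11 + 9 + 2 + 6 + 5 = 33 bits.

Unary([10, 8, 1, 5, 4]) = 111111111101111111101011111011110 (33 bits)


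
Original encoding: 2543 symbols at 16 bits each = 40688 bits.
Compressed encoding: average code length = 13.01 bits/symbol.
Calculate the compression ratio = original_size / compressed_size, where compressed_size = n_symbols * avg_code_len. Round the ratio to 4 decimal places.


original_size = n_symbols * orig_bits = 2543 * 16 = 40688 bits
compressed_size = n_symbols * avg_code_len = 2543 * 13.01 = 33084.43 bits
ratio = original_size / compressed_size = 40688 / 33084.43 = 1.2298

Compression ratio = 1.2298


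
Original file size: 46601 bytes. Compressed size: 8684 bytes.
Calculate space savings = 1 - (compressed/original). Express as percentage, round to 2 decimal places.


ratio = compressed/original = 8684/46601 = 0.186348
savings = 1 - ratio = 1 - 0.186348 = 0.813652
as a percentage: 0.813652 * 100 = 81.37%

Space savings = 1 - 8684/46601 = 81.37%


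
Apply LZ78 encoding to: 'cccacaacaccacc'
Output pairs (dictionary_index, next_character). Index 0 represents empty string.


LZ78 encoding steps:
Dictionary: {0: ''}
Step 1: w='' (idx 0), next='c' -> output (0, 'c'), add 'c' as idx 1
Step 2: w='c' (idx 1), next='c' -> output (1, 'c'), add 'cc' as idx 2
Step 3: w='' (idx 0), next='a' -> output (0, 'a'), add 'a' as idx 3
Step 4: w='c' (idx 1), next='a' -> output (1, 'a'), add 'ca' as idx 4
Step 5: w='a' (idx 3), next='c' -> output (3, 'c'), add 'ac' as idx 5
Step 6: w='ac' (idx 5), next='c' -> output (5, 'c'), add 'acc' as idx 6
Step 7: w='acc' (idx 6), end of input -> output (6, '')


Encoded: [(0, 'c'), (1, 'c'), (0, 'a'), (1, 'a'), (3, 'c'), (5, 'c'), (6, '')]


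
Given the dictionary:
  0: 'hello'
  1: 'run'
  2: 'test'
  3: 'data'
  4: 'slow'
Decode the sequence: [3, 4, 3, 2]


Look up each index in the dictionary:
  3 -> 'data'
  4 -> 'slow'
  3 -> 'data'
  2 -> 'test'

Decoded: "data slow data test"


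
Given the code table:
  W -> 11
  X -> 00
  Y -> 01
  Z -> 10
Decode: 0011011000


Decoding:
00 -> X
11 -> W
01 -> Y
10 -> Z
00 -> X


Result: XWYZX


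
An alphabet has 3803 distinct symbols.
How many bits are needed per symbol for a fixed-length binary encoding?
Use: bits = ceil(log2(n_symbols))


log2(3803) = 11.8929
Bracket: 2^11 = 2048 < 3803 <= 2^12 = 4096
So ceil(log2(3803)) = 12

bits = ceil(log2(3803)) = ceil(11.8929) = 12 bits


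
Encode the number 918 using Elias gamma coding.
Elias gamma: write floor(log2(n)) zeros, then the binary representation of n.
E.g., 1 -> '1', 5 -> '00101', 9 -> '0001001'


num_bits = floor(log2(918)) + 1 = 10
leading_zeros = num_bits - 1 = 9
binary(918) = 1110010110

Elias gamma(918) = '000000000' + '1110010110' = 0000000001110010110 (19 bits)


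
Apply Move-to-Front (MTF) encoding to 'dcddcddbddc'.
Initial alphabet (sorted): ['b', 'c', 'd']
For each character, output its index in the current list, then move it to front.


MTF encoding:
'd': index 2 in ['b', 'c', 'd'] -> ['d', 'b', 'c']
'c': index 2 in ['d', 'b', 'c'] -> ['c', 'd', 'b']
'd': index 1 in ['c', 'd', 'b'] -> ['d', 'c', 'b']
'd': index 0 in ['d', 'c', 'b'] -> ['d', 'c', 'b']
'c': index 1 in ['d', 'c', 'b'] -> ['c', 'd', 'b']
'd': index 1 in ['c', 'd', 'b'] -> ['d', 'c', 'b']
'd': index 0 in ['d', 'c', 'b'] -> ['d', 'c', 'b']
'b': index 2 in ['d', 'c', 'b'] -> ['b', 'd', 'c']
'd': index 1 in ['b', 'd', 'c'] -> ['d', 'b', 'c']
'd': index 0 in ['d', 'b', 'c'] -> ['d', 'b', 'c']
'c': index 2 in ['d', 'b', 'c'] -> ['c', 'd', 'b']


Output: [2, 2, 1, 0, 1, 1, 0, 2, 1, 0, 2]


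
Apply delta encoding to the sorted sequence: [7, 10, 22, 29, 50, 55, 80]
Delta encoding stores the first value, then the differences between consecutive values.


First value: 7
Deltas:
  10 - 7 = 3
  22 - 10 = 12
  29 - 22 = 7
  50 - 29 = 21
  55 - 50 = 5
  80 - 55 = 25


Delta encoded: [7, 3, 12, 7, 21, 5, 25]


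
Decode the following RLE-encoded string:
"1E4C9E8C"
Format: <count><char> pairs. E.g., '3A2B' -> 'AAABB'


Expanding each <count><char> pair:
  1E -> 'E'
  4C -> 'CCCC'
  9E -> 'EEEEEEEEE'
  8C -> 'CCCCCCCC'

Decoded = ECCCCEEEEEEEEECCCCCCCC


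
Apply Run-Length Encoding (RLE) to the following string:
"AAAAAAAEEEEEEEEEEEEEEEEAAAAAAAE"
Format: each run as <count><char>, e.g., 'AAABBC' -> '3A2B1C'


Scanning runs left to right:
  i=0: run of 'A' x 7 -> '7A'
  i=7: run of 'E' x 16 -> '16E'
  i=23: run of 'A' x 7 -> '7A'
  i=30: run of 'E' x 1 -> '1E'

RLE = 7A16E7A1E


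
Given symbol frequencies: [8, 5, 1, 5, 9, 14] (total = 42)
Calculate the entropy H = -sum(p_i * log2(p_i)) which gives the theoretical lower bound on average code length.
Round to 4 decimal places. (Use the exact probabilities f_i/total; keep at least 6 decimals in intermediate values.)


Per-symbol terms -p_i * log2(p_i) with p_i = f_i/42:
  p = 8/42 = 0.190476: log2(p) = -2.392317, -p*log2(p) = 0.455680
  p = 5/42 = 0.119048: log2(p) = -3.070389, -p*log2(p) = 0.365523
  p = 1/42 = 0.023810: log2(p) = -5.392317, -p*log2(p) = 0.128389
  p = 5/42 = 0.119048: log2(p) = -3.070389, -p*log2(p) = 0.365523
  p = 9/42 = 0.214286: log2(p) = -2.222392, -p*log2(p) = 0.476227
  p = 14/42 = 0.333333: log2(p) = -1.584963, -p*log2(p) = 0.528321
H = 0.455680 + 0.365523 + 0.128389 + 0.365523 + 0.476227 + 0.528321 = 2.319663

H = 2.3197 bits/symbol


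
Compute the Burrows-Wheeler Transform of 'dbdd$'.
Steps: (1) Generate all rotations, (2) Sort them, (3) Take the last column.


Rotations (sorted):
  0: $dbdd -> last char: d
  1: bdd$d -> last char: d
  2: d$dbd -> last char: d
  3: dbdd$ -> last char: $
  4: dd$db -> last char: b


BWT = ddd$b


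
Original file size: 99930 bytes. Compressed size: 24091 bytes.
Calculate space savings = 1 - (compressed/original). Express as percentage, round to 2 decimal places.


ratio = compressed/original = 24091/99930 = 0.241079
savings = 1 - ratio = 1 - 0.241079 = 0.758921
as a percentage: 0.758921 * 100 = 75.89%

Space savings = 1 - 24091/99930 = 75.89%


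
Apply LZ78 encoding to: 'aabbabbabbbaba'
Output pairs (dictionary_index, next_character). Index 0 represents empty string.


LZ78 encoding steps:
Dictionary: {0: ''}
Step 1: w='' (idx 0), next='a' -> output (0, 'a'), add 'a' as idx 1
Step 2: w='a' (idx 1), next='b' -> output (1, 'b'), add 'ab' as idx 2
Step 3: w='' (idx 0), next='b' -> output (0, 'b'), add 'b' as idx 3
Step 4: w='ab' (idx 2), next='b' -> output (2, 'b'), add 'abb' as idx 4
Step 5: w='abb' (idx 4), next='b' -> output (4, 'b'), add 'abbb' as idx 5
Step 6: w='ab' (idx 2), next='a' -> output (2, 'a'), add 'aba' as idx 6


Encoded: [(0, 'a'), (1, 'b'), (0, 'b'), (2, 'b'), (4, 'b'), (2, 'a')]


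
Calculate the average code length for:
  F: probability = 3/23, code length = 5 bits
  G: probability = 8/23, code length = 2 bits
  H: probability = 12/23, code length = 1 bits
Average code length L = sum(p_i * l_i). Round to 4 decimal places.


Weighted contributions p_i * l_i:
  F: (3/23) * 5 = 15/23
  G: (8/23) * 2 = 16/23
  H: (12/23) * 1 = 12/23
Sum = (15 + 16 + 12)/23 = 43/23

L = 43/23 = 1.8696 bits/symbol


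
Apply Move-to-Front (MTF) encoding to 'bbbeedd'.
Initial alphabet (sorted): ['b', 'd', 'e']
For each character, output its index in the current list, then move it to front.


MTF encoding:
'b': index 0 in ['b', 'd', 'e'] -> ['b', 'd', 'e']
'b': index 0 in ['b', 'd', 'e'] -> ['b', 'd', 'e']
'b': index 0 in ['b', 'd', 'e'] -> ['b', 'd', 'e']
'e': index 2 in ['b', 'd', 'e'] -> ['e', 'b', 'd']
'e': index 0 in ['e', 'b', 'd'] -> ['e', 'b', 'd']
'd': index 2 in ['e', 'b', 'd'] -> ['d', 'e', 'b']
'd': index 0 in ['d', 'e', 'b'] -> ['d', 'e', 'b']


Output: [0, 0, 0, 2, 0, 2, 0]


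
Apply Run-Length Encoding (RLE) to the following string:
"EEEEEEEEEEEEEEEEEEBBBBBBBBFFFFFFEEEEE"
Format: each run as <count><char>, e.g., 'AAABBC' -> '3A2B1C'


Scanning runs left to right:
  i=0: run of 'E' x 18 -> '18E'
  i=18: run of 'B' x 8 -> '8B'
  i=26: run of 'F' x 6 -> '6F'
  i=32: run of 'E' x 5 -> '5E'

RLE = 18E8B6F5E


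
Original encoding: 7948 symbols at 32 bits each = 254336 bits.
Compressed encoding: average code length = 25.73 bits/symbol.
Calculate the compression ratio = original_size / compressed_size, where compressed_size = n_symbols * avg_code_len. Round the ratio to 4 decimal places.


original_size = n_symbols * orig_bits = 7948 * 32 = 254336 bits
compressed_size = n_symbols * avg_code_len = 7948 * 25.73 = 204502.04 bits
ratio = original_size / compressed_size = 254336 / 204502.04 = 1.2437

Compression ratio = 1.2437


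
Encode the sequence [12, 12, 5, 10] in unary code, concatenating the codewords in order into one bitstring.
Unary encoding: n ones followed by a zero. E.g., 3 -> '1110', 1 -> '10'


Encode each number as n ones followed by a terminating 0:
  12 -> 1111111111110 (13 bits)
  12 -> 1111111111110 (13 bits)
  5 -> 111110 (6 bits)
  10 -> 11111111110 (11 bits)
Total length = 13 + 13 + 6 + 11 = 43 bits.

Unary([12, 12, 5, 10]) = 1111111111110111111111111011111011111111110 (43 bits)


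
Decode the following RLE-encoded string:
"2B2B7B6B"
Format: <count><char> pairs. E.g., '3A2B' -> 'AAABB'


Expanding each <count><char> pair:
  2B -> 'BB'
  2B -> 'BB'
  7B -> 'BBBBBBB'
  6B -> 'BBBBBB'

Decoded = BBBBBBBBBBBBBBBBB


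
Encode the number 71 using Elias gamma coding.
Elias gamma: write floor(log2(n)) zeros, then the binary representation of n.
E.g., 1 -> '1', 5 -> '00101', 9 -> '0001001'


num_bits = floor(log2(71)) + 1 = 7
leading_zeros = num_bits - 1 = 6
binary(71) = 1000111

Elias gamma(71) = '000000' + '1000111' = 0000001000111 (13 bits)


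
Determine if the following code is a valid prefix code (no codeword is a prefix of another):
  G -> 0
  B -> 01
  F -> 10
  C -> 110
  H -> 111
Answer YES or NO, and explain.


Checking each pair (does one codeword prefix another?):
  G='0' vs B='01': prefix -- VIOLATION

NO -- this is NOT a valid prefix code. G (0) is a prefix of B (01).


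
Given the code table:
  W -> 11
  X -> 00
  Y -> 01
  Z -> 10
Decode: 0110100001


Decoding:
01 -> Y
10 -> Z
10 -> Z
00 -> X
01 -> Y


Result: YZZXY


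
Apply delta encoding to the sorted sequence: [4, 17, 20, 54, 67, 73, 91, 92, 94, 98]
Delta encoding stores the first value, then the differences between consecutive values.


First value: 4
Deltas:
  17 - 4 = 13
  20 - 17 = 3
  54 - 20 = 34
  67 - 54 = 13
  73 - 67 = 6
  91 - 73 = 18
  92 - 91 = 1
  94 - 92 = 2
  98 - 94 = 4


Delta encoded: [4, 13, 3, 34, 13, 6, 18, 1, 2, 4]


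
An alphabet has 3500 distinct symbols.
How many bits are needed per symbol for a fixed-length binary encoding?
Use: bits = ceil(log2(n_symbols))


log2(3500) = 11.7731
Bracket: 2^11 = 2048 < 3500 <= 2^12 = 4096
So ceil(log2(3500)) = 12

bits = ceil(log2(3500)) = ceil(11.7731) = 12 bits


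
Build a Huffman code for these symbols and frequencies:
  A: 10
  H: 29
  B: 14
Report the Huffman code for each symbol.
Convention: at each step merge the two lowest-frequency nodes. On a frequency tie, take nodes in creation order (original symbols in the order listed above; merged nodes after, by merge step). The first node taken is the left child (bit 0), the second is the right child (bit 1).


Huffman tree construction:
Step 1: Merge A(10) + B(14) = 24
Step 2: Merge (A+B)(24) + H(29) = 53
Read each symbol's code off the tree from the root (left child = 0, right child = 1).

Codes:
  A: 00 (length 2)
  H: 1 (length 1)
  B: 01 (length 2)
Average code length: 77/53 = 1.4528 bits/symbol


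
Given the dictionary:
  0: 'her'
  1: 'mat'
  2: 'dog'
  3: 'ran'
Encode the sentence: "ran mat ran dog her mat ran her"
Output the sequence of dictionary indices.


Look up each word in the dictionary:
  'ran' -> 3
  'mat' -> 1
  'ran' -> 3
  'dog' -> 2
  'her' -> 0
  'mat' -> 1
  'ran' -> 3
  'her' -> 0

Encoded: [3, 1, 3, 2, 0, 1, 3, 0]


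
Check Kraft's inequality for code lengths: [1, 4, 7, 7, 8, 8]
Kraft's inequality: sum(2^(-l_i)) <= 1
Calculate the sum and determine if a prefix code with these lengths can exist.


Sum = 2^(-1) + 2^(-4) + 2^(-7) + 2^(-7) + 2^(-8) + 2^(-8)
    = 0.5 + 0.0625 + 0.0078125 + 0.0078125 + 0.00390625 + 0.00390625
    = 150/256 = 0.5859375
Since 0.5859375 <= 1, Kraft's inequality IS satisfied.
A prefix code with these lengths CAN exist.

Kraft sum = 0.5859375. Satisfied.


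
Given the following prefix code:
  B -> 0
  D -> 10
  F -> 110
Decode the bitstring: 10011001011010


Decoding step by step:
Bits 10 -> D
Bits 0 -> B
Bits 110 -> F
Bits 0 -> B
Bits 10 -> D
Bits 110 -> F
Bits 10 -> D


Decoded message: DBFBDFD


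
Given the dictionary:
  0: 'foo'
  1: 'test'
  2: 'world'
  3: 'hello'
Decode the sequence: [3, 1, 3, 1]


Look up each index in the dictionary:
  3 -> 'hello'
  1 -> 'test'
  3 -> 'hello'
  1 -> 'test'

Decoded: "hello test hello test"


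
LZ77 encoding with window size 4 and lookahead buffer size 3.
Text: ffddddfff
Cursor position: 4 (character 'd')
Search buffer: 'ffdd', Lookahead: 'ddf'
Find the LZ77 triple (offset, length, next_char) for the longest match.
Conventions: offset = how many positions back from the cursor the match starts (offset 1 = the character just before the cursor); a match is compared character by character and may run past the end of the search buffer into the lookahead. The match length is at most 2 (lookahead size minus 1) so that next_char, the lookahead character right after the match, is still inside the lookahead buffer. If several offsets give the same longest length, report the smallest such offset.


Try each offset into the search buffer:
  offset=1 (pos 3, char 'd'): match length 2
  offset=2 (pos 2, char 'd'): match length 2
  offset=3 (pos 1, char 'f'): match length 0
  offset=4 (pos 0, char 'f'): match length 0
Longest match has length 2, found at offsets 1, 2; take the smallest, offset 1.
next_char = character at position 4 + 2 = 6 -> 'f'

Best match: offset=1, length=2 (matching 'dd' starting at position 3)
LZ77 triple: (1, 2, 'f')


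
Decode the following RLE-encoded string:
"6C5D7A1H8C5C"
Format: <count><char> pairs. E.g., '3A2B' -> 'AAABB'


Expanding each <count><char> pair:
  6C -> 'CCCCCC'
  5D -> 'DDDDD'
  7A -> 'AAAAAAA'
  1H -> 'H'
  8C -> 'CCCCCCCC'
  5C -> 'CCCCC'

Decoded = CCCCCCDDDDDAAAAAAAHCCCCCCCCCCCCC


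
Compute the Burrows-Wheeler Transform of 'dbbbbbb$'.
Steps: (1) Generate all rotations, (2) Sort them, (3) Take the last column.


Rotations (sorted):
  0: $dbbbbbb -> last char: b
  1: b$dbbbbb -> last char: b
  2: bb$dbbbb -> last char: b
  3: bbb$dbbb -> last char: b
  4: bbbb$dbb -> last char: b
  5: bbbbb$db -> last char: b
  6: bbbbbb$d -> last char: d
  7: dbbbbbb$ -> last char: $


BWT = bbbbbbd$


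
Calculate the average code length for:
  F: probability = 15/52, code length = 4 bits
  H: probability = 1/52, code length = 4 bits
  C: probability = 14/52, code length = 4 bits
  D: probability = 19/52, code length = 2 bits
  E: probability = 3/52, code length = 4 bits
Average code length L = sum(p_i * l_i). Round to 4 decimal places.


Weighted contributions p_i * l_i:
  F: (15/52) * 4 = 60/52
  H: (1/52) * 4 = 4/52
  C: (14/52) * 4 = 56/52
  D: (19/52) * 2 = 38/52
  E: (3/52) * 4 = 12/52
Sum = (60 + 4 + 56 + 38 + 12)/52 = 170/52

L = 170/52 = 3.2692 bits/symbol


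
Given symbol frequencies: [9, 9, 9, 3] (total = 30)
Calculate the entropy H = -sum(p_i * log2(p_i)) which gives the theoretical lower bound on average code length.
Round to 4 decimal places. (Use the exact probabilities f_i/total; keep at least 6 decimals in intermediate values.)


Per-symbol terms -p_i * log2(p_i) with p_i = f_i/30:
  p = 9/30 = 0.300000: log2(p) = -1.736966, -p*log2(p) = 0.521090
  p = 9/30 = 0.300000: log2(p) = -1.736966, -p*log2(p) = 0.521090
  p = 9/30 = 0.300000: log2(p) = -1.736966, -p*log2(p) = 0.521090
  p = 3/30 = 0.100000: log2(p) = -3.321928, -p*log2(p) = 0.332193
H = 0.521090 + 0.521090 + 0.521090 + 0.332193 = 1.895463

H = 1.8955 bits/symbol


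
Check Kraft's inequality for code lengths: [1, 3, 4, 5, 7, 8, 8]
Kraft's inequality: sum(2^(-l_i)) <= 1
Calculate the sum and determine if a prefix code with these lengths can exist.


Sum = 2^(-1) + 2^(-3) + 2^(-4) + 2^(-5) + 2^(-7) + 2^(-8) + 2^(-8)
    = 0.5 + 0.125 + 0.0625 + 0.03125 + 0.0078125 + 0.00390625 + 0.00390625
    = 188/256 = 0.734375
Since 0.734375 <= 1, Kraft's inequality IS satisfied.
A prefix code with these lengths CAN exist.

Kraft sum = 0.734375. Satisfied.


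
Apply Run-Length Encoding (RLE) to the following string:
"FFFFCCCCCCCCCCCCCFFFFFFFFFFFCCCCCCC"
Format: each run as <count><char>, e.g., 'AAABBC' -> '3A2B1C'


Scanning runs left to right:
  i=0: run of 'F' x 4 -> '4F'
  i=4: run of 'C' x 13 -> '13C'
  i=17: run of 'F' x 11 -> '11F'
  i=28: run of 'C' x 7 -> '7C'

RLE = 4F13C11F7C


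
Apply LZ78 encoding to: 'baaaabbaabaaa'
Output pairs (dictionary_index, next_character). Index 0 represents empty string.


LZ78 encoding steps:
Dictionary: {0: ''}
Step 1: w='' (idx 0), next='b' -> output (0, 'b'), add 'b' as idx 1
Step 2: w='' (idx 0), next='a' -> output (0, 'a'), add 'a' as idx 2
Step 3: w='a' (idx 2), next='a' -> output (2, 'a'), add 'aa' as idx 3
Step 4: w='a' (idx 2), next='b' -> output (2, 'b'), add 'ab' as idx 4
Step 5: w='b' (idx 1), next='a' -> output (1, 'a'), add 'ba' as idx 5
Step 6: w='ab' (idx 4), next='a' -> output (4, 'a'), add 'aba' as idx 6
Step 7: w='aa' (idx 3), end of input -> output (3, '')


Encoded: [(0, 'b'), (0, 'a'), (2, 'a'), (2, 'b'), (1, 'a'), (4, 'a'), (3, '')]


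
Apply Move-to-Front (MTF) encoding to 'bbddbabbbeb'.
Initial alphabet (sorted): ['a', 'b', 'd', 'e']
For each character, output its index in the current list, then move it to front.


MTF encoding:
'b': index 1 in ['a', 'b', 'd', 'e'] -> ['b', 'a', 'd', 'e']
'b': index 0 in ['b', 'a', 'd', 'e'] -> ['b', 'a', 'd', 'e']
'd': index 2 in ['b', 'a', 'd', 'e'] -> ['d', 'b', 'a', 'e']
'd': index 0 in ['d', 'b', 'a', 'e'] -> ['d', 'b', 'a', 'e']
'b': index 1 in ['d', 'b', 'a', 'e'] -> ['b', 'd', 'a', 'e']
'a': index 2 in ['b', 'd', 'a', 'e'] -> ['a', 'b', 'd', 'e']
'b': index 1 in ['a', 'b', 'd', 'e'] -> ['b', 'a', 'd', 'e']
'b': index 0 in ['b', 'a', 'd', 'e'] -> ['b', 'a', 'd', 'e']
'b': index 0 in ['b', 'a', 'd', 'e'] -> ['b', 'a', 'd', 'e']
'e': index 3 in ['b', 'a', 'd', 'e'] -> ['e', 'b', 'a', 'd']
'b': index 1 in ['e', 'b', 'a', 'd'] -> ['b', 'e', 'a', 'd']


Output: [1, 0, 2, 0, 1, 2, 1, 0, 0, 3, 1]


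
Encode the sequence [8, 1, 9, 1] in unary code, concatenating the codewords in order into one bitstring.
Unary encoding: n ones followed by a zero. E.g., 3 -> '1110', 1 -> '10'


Encode each number as n ones followed by a terminating 0:
  8 -> 111111110 (9 bits)
  1 -> 10 (2 bits)
  9 -> 1111111110 (10 bits)
  1 -> 10 (2 bits)
Total length = 9 + 2 + 10 + 2 = 23 bits.

Unary([8, 1, 9, 1]) = 11111111010111111111010 (23 bits)


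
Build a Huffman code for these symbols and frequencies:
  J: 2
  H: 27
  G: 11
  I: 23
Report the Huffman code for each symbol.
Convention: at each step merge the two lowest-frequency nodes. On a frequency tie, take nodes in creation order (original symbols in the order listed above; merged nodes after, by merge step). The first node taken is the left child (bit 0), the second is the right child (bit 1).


Huffman tree construction:
Step 1: Merge J(2) + G(11) = 13
Step 2: Merge (J+G)(13) + I(23) = 36
Step 3: Merge H(27) + ((J+G)+I)(36) = 63
Read each symbol's code off the tree from the root (left child = 0, right child = 1).

Codes:
  J: 100 (length 3)
  H: 0 (length 1)
  G: 101 (length 3)
  I: 11 (length 2)
Average code length: 112/63 = 1.7778 bits/symbol


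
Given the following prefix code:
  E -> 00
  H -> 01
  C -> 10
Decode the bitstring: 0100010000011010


Decoding step by step:
Bits 01 -> H
Bits 00 -> E
Bits 01 -> H
Bits 00 -> E
Bits 00 -> E
Bits 01 -> H
Bits 10 -> C
Bits 10 -> C


Decoded message: HEHEEHCC


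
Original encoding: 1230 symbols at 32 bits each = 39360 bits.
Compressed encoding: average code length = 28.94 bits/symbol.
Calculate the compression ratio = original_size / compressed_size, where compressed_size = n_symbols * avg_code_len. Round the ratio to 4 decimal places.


original_size = n_symbols * orig_bits = 1230 * 32 = 39360 bits
compressed_size = n_symbols * avg_code_len = 1230 * 28.94 = 35596.2 bits
ratio = original_size / compressed_size = 39360 / 35596.2 = 1.1057

Compression ratio = 1.1057


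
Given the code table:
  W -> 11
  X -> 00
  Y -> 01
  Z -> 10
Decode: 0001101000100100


Decoding:
00 -> X
01 -> Y
10 -> Z
10 -> Z
00 -> X
10 -> Z
01 -> Y
00 -> X


Result: XYZZXZYX


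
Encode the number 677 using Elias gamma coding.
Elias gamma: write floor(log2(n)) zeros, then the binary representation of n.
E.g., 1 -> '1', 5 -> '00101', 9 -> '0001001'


num_bits = floor(log2(677)) + 1 = 10
leading_zeros = num_bits - 1 = 9
binary(677) = 1010100101

Elias gamma(677) = '000000000' + '1010100101' = 0000000001010100101 (19 bits)


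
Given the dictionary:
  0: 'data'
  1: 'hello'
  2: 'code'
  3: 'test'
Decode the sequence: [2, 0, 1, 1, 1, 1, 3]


Look up each index in the dictionary:
  2 -> 'code'
  0 -> 'data'
  1 -> 'hello'
  1 -> 'hello'
  1 -> 'hello'
  1 -> 'hello'
  3 -> 'test'

Decoded: "code data hello hello hello hello test"


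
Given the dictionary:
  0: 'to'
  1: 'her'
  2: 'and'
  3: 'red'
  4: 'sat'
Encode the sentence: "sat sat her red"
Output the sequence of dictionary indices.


Look up each word in the dictionary:
  'sat' -> 4
  'sat' -> 4
  'her' -> 1
  'red' -> 3

Encoded: [4, 4, 1, 3]


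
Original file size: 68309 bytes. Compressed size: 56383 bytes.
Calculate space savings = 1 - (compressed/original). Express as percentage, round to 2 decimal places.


ratio = compressed/original = 56383/68309 = 0.825411
savings = 1 - ratio = 1 - 0.825411 = 0.174589
as a percentage: 0.174589 * 100 = 17.46%

Space savings = 1 - 56383/68309 = 17.46%


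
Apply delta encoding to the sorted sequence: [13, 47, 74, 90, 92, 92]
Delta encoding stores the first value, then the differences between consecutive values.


First value: 13
Deltas:
  47 - 13 = 34
  74 - 47 = 27
  90 - 74 = 16
  92 - 90 = 2
  92 - 92 = 0


Delta encoded: [13, 34, 27, 16, 2, 0]


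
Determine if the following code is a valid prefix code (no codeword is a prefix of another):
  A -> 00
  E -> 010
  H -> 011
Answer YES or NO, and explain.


Checking each pair (does one codeword prefix another?):
  A='00' vs E='010': no prefix
  A='00' vs H='011': no prefix
  E='010' vs A='00': no prefix
  E='010' vs H='011': no prefix
  H='011' vs A='00': no prefix
  H='011' vs E='010': no prefix
No violation found over all pairs.

YES -- this is a valid prefix code. No codeword is a prefix of any other codeword.


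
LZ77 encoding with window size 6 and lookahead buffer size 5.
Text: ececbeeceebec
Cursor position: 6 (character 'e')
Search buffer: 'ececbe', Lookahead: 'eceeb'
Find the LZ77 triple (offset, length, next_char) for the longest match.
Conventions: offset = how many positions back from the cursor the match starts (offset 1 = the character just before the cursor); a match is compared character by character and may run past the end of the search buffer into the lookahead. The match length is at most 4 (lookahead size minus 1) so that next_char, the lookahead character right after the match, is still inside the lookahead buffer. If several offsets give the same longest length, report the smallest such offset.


Try each offset into the search buffer:
  offset=1 (pos 5, char 'e'): match length 1
  offset=2 (pos 4, char 'b'): match length 0
  offset=3 (pos 3, char 'c'): match length 0
  offset=4 (pos 2, char 'e'): match length 2
  offset=5 (pos 1, char 'c'): match length 0
  offset=6 (pos 0, char 'e'): match length 3
Longest match has length 3 at offset 6.
next_char = character at position 6 + 3 = 9 -> 'e'

Best match: offset=6, length=3 (matching 'ece' starting at position 0)
LZ77 triple: (6, 3, 'e')


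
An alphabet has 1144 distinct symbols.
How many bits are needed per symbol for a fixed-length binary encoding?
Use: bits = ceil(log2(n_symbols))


log2(1144) = 10.1599
Bracket: 2^10 = 1024 < 1144 <= 2^11 = 2048
So ceil(log2(1144)) = 11

bits = ceil(log2(1144)) = ceil(10.1599) = 11 bits
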